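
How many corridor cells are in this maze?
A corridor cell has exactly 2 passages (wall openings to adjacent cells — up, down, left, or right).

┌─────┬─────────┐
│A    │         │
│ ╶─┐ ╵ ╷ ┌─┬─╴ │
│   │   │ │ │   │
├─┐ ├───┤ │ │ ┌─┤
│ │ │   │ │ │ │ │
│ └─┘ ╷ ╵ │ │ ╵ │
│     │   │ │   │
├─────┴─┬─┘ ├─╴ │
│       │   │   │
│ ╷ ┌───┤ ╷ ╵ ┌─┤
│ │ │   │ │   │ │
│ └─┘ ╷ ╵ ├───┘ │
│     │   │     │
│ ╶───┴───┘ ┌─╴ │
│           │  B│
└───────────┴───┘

Counting cells with exactly 2 passages:
Total corridor cells: 50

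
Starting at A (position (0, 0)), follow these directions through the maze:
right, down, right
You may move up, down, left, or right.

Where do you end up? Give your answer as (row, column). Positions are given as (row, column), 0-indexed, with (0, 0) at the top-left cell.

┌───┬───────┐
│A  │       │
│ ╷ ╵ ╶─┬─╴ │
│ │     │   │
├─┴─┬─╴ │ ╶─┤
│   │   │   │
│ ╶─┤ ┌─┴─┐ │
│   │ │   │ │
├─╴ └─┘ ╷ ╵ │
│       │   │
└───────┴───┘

Following directions step by step:
Start: (0, 0)
  right: (0, 0) → (0, 1)
  down: (0, 1) → (1, 1)
  right: (1, 1) → (1, 2)
Final position: (1, 2)

Path taken:

┌───┬───────┐
│A ↓│       │
│ ╷ ╵ ╶─┬─╴ │
│ │↳ B  │   │
├─┴─┬─╴ │ ╶─┤
│   │   │   │
│ ╶─┤ ┌─┴─┐ │
│   │ │   │ │
├─╴ └─┘ ╷ ╵ │
│       │   │
└───────┴───┘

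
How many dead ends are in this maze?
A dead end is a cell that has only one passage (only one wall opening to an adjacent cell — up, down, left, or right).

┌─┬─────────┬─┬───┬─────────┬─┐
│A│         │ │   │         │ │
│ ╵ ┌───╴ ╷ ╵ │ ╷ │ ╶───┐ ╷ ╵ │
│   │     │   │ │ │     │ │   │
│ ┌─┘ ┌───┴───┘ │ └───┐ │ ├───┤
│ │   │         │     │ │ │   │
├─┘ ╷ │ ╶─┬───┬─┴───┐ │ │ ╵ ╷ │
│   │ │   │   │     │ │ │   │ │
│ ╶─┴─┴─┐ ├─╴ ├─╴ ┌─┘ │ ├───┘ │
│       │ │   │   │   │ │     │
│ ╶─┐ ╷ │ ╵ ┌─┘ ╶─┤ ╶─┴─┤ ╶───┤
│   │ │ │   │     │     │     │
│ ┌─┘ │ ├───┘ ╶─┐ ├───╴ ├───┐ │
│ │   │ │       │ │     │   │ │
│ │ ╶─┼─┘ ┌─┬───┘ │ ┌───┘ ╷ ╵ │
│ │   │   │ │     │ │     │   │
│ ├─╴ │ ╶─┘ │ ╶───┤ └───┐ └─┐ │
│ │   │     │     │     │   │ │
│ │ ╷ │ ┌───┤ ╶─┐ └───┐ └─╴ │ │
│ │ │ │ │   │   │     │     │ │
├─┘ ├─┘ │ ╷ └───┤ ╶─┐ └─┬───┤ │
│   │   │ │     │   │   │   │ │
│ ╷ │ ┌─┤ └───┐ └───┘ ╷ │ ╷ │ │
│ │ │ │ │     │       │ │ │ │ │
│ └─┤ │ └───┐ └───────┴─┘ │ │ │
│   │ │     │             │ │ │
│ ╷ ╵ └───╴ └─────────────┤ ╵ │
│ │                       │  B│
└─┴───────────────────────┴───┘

Checking each cell for number of passages:

Dead ends found at positions:
  (0, 0)
  (0, 6)
  (0, 14)
  (2, 0)
  (3, 2)
  (3, 5)
  (3, 7)
  (3, 9)
  (4, 11)
  (5, 1)
  (6, 3)
  (6, 7)
  (7, 5)
  (7, 10)
  (9, 0)
  (9, 2)
  (9, 7)
  (10, 9)
  (11, 1)
  (11, 3)
  (11, 11)
  (13, 0)
  (13, 12)
Total dead ends: 23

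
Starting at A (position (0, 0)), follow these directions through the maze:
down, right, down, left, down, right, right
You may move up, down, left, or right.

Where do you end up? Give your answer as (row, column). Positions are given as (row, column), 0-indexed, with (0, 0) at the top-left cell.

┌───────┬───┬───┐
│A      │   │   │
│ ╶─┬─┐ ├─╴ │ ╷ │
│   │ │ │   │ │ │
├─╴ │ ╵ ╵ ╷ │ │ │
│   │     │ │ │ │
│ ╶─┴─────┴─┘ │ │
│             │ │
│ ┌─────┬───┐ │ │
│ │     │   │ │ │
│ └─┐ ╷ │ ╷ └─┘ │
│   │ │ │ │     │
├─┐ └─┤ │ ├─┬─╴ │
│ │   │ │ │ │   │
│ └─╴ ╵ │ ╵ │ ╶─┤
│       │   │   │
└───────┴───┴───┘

Following directions step by step:
Start: (0, 0)
  down: (0, 0) → (1, 0)
  right: (1, 0) → (1, 1)
  down: (1, 1) → (2, 1)
  left: (2, 1) → (2, 0)
  down: (2, 0) → (3, 0)
  right: (3, 0) → (3, 1)
  right: (3, 1) → (3, 2)
Final position: (3, 2)

Path taken:

┌───────┬───┬───┐
│A      │   │   │
│ ╶─┬─┐ ├─╴ │ ╷ │
│↳ ↓│ │ │   │ │ │
├─╴ │ ╵ ╵ ╷ │ │ │
│↓ ↲│     │ │ │ │
│ ╶─┴─────┴─┘ │ │
│↳ → B        │ │
│ ┌─────┬───┐ │ │
│ │     │   │ │ │
│ └─┐ ╷ │ ╷ └─┘ │
│   │ │ │ │     │
├─┐ └─┤ │ ├─┬─╴ │
│ │   │ │ │ │   │
│ └─╴ ╵ │ ╵ │ ╶─┤
│       │   │   │
└───────┴───┴───┘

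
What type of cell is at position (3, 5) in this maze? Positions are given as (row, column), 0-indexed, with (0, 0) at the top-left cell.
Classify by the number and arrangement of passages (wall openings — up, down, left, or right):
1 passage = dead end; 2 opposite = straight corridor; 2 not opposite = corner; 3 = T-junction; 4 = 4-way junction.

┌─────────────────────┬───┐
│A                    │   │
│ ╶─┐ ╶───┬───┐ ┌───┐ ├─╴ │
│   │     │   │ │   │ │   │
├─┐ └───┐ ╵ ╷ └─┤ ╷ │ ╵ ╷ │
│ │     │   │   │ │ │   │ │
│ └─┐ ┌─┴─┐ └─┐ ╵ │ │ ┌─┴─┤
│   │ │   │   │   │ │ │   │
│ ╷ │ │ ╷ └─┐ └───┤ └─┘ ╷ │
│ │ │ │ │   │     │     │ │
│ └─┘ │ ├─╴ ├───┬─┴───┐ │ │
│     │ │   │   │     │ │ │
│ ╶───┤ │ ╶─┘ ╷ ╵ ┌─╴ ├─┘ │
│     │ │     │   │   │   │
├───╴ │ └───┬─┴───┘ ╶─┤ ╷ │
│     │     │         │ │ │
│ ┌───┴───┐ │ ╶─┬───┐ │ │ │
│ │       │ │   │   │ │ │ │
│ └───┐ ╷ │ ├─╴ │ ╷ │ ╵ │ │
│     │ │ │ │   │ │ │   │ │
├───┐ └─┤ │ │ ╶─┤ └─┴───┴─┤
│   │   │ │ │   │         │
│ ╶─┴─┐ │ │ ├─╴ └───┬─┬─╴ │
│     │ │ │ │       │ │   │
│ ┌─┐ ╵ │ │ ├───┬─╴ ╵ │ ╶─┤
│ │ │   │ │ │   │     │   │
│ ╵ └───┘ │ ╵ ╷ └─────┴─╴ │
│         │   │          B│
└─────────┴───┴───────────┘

Checking cell at (3, 5):
Number of passages: 2
Cell type: corner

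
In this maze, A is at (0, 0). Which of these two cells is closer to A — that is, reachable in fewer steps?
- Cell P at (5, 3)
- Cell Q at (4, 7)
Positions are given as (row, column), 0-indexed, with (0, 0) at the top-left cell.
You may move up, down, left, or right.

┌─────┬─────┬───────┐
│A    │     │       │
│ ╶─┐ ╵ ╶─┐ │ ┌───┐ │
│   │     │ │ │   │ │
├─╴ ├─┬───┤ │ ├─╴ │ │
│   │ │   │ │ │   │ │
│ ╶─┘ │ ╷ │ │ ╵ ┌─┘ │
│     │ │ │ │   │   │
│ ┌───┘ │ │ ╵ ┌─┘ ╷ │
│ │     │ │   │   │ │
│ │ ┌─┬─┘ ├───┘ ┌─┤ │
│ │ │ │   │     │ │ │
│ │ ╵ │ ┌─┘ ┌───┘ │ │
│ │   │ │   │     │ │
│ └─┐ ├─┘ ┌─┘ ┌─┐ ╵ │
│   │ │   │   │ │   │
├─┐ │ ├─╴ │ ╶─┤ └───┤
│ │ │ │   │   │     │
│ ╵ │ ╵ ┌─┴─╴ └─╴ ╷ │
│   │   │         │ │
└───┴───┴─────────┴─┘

Shortest path A → P at (5, 3): 50 steps
Shortest path A → Q at (4, 7): 25 steps

Q is closer (25 steps vs 50 steps).

Path to P:

┌─────┬─────┬───────┐
│A → ↓│↱ → ↓│↱ → → ↓│
│ ╶─┐ ╵ ╶─┐ │ ┌───┐ │
│   │↳ ↑  │↓│↑│   │↓│
├─╴ ├─┬───┤ │ ├─╴ │ │
│   │ │↱ ↓│↓│↑│   │↓│
│ ╶─┘ │ ╷ │ │ ╵ ┌─┘ │
│     │↑│↓│↓│↑  │↓ ↲│
│ ┌───┘ │ │ ╵ ┌─┘ ╷ │
│ │↱ → ↑│↓│↳ ↑│↓ ↲│ │
│ │ ┌─┬─┘ ├───┘ ┌─┤ │
│ │↑│ │P ↲│↓ ← ↲│ │ │
│ │ ╵ │ ┌─┘ ┌───┘ │ │
│ │↑ ↰│ │↓ ↲│     │ │
│ └─┐ ├─┘ ┌─┘ ┌─┐ ╵ │
│   │↑│  ↓│   │ │   │
├─┐ │ ├─╴ │ ╶─┤ └───┤
│ │ │↑│↓ ↲│   │     │
│ ╵ │ ╵ ┌─┴─╴ └─╴ ╷ │
│   │↑ ↲│         │ │
└───┴───┴─────────┴─┘

Path to Q:

┌─────┬─────┬───────┐
│A → ↓│↱ → ↓│↱ → → ↓│
│ ╶─┐ ╵ ╶─┐ │ ┌───┐ │
│   │↳ ↑  │↓│↑│   │↓│
├─╴ ├─┬───┤ │ ├─╴ │ │
│   │ │   │↓│↑│   │↓│
│ ╶─┘ │ ╷ │ │ ╵ ┌─┘ │
│     │ │ │↓│↑  │↓ ↲│
│ ┌───┘ │ │ ╵ ┌─┘ ╷ │
│ │     │ │↳ ↑│Q ↲│ │
│ │ ┌─┬─┘ ├───┘ ┌─┤ │
│ │ │ │   │     │ │ │
│ │ ╵ │ ┌─┘ ┌───┘ │ │
│ │   │ │   │     │ │
│ └─┐ ├─┘ ┌─┘ ┌─┐ ╵ │
│   │ │   │   │ │   │
├─┐ │ ├─╴ │ ╶─┤ └───┤
│ │ │ │   │   │     │
│ ╵ │ ╵ ┌─┴─╴ └─╴ ╷ │
│   │   │         │ │
└───┴───┴─────────┴─┘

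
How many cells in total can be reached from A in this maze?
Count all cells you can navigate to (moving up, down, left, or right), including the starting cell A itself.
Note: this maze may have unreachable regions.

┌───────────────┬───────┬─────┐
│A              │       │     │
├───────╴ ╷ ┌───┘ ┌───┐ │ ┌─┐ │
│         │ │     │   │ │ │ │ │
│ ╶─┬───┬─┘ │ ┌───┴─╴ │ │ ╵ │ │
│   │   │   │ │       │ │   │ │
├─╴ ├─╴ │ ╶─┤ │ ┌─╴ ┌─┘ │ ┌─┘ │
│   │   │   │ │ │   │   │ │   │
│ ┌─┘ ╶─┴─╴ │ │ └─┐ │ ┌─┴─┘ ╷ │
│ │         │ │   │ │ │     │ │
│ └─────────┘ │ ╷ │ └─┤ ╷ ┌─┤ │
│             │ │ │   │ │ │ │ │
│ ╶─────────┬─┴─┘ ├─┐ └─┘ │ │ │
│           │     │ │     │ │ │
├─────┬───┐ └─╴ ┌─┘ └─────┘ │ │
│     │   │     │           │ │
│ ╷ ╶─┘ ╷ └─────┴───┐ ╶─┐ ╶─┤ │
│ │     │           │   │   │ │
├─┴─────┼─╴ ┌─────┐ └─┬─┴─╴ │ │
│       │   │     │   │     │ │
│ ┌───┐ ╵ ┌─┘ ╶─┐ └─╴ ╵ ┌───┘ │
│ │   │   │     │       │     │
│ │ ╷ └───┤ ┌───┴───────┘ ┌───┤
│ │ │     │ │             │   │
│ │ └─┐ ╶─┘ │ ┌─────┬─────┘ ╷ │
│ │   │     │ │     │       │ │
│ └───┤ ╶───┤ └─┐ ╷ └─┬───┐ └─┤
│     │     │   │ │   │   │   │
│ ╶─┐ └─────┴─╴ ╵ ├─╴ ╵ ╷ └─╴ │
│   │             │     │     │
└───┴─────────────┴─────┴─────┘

Using BFS/flood-fill to find all reachable cells from A:
Maze size: 15 × 15 = 225 total cells
All cells are reachable — the maze is fully connected.
Reachable cells: 225

Reachable region (· marks reachable cells):

┌───────────────┬───────┬─────┐
│A · · · · · · ·│· · · ·│· · ·│
├───────╴ ╷ ┌───┘ ┌───┐ │ ┌─┐ │
│· · · · ·│·│· · ·│· ·│·│·│·│·│
│ ╶─┬───┬─┘ │ ┌───┴─╴ │ │ ╵ │ │
│· ·│· ·│· ·│·│· · · ·│·│· ·│·│
├─╴ ├─╴ │ ╶─┤ │ ┌─╴ ┌─┘ │ ┌─┘ │
│· ·│· ·│· ·│·│·│· ·│· ·│·│· ·│
│ ┌─┘ ╶─┴─╴ │ │ └─┐ │ ┌─┴─┘ ╷ │
│·│· · · · ·│·│· ·│·│·│· · ·│·│
│ └─────────┘ │ ╷ │ └─┤ ╷ ┌─┤ │
│· · · · · · ·│·│·│· ·│·│·│·│·│
│ ╶─────────┬─┴─┘ ├─┐ └─┘ │ │ │
│· · · · · ·│· · ·│·│· · ·│·│·│
├─────┬───┐ └─╴ ┌─┘ └─────┘ │ │
│· · ·│· ·│· · ·│· · · · · ·│·│
│ ╷ ╶─┘ ╷ └─────┴───┐ ╶─┐ ╶─┤ │
│·│· · ·│· · · · · ·│· ·│· ·│·│
├─┴─────┼─╴ ┌─────┐ └─┬─┴─╴ │ │
│· · · ·│· ·│· · ·│· ·│· · ·│·│
│ ┌───┐ ╵ ┌─┘ ╶─┐ └─╴ ╵ ┌───┘ │
│·│· ·│· ·│· · ·│· · · ·│· · ·│
│ │ ╷ └───┤ ┌───┴───────┘ ┌───┤
│·│·│· · ·│·│· · · · · · ·│· ·│
│ │ └─┐ ╶─┘ │ ┌─────┬─────┘ ╷ │
│·│· ·│· · ·│·│· · ·│· · · ·│·│
│ └───┤ ╶───┤ └─┐ ╷ └─┬───┐ └─┤
│· · ·│· · ·│· ·│·│· ·│· ·│· ·│
│ ╶─┐ └─────┴─╴ ╵ ├─╴ ╵ ╷ └─╴ │
│· ·│· · · · · · ·│· · ·│· · ·│
└───┴─────────────┴─────┴─────┘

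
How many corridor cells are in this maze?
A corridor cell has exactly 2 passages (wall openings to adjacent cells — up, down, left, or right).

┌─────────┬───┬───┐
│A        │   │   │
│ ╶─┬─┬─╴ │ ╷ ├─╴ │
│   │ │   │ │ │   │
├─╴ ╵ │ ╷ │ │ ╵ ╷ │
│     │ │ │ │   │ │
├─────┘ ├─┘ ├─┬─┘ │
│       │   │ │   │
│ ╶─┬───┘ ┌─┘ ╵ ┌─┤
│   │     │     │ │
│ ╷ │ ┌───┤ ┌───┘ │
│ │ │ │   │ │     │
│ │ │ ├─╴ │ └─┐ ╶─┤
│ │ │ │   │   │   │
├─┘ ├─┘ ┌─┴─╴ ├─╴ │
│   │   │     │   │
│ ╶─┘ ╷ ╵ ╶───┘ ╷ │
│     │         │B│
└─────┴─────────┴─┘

Counting cells with exactly 2 passages:
Total corridor cells: 61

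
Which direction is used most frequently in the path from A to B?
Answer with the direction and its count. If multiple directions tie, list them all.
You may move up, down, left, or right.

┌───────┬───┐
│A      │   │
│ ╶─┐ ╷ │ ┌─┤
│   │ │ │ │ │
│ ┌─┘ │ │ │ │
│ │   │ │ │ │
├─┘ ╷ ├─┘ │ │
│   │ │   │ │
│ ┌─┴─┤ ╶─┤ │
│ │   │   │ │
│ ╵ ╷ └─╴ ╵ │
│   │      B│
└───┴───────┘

Directions: right, right, down, down, left, down, left, down, down, right, up, right, down, right, right, right
Counts: {'right': 7, 'down': 6, 'left': 2, 'up': 1}
Most common: right (7 times)

Solution:

┌───────┬───┐
│A → ↓  │   │
│ ╶─┐ ╷ │ ┌─┤
│   │↓│ │ │ │
│ ┌─┘ │ │ │ │
│ │↓ ↲│ │ │ │
├─┘ ╷ ├─┘ │ │
│↓ ↲│ │   │ │
│ ┌─┴─┤ ╶─┤ │
│↓│↱ ↓│   │ │
│ ╵ ╷ └─╴ ╵ │
│↳ ↑│↳ → → B│
└───┴───────┘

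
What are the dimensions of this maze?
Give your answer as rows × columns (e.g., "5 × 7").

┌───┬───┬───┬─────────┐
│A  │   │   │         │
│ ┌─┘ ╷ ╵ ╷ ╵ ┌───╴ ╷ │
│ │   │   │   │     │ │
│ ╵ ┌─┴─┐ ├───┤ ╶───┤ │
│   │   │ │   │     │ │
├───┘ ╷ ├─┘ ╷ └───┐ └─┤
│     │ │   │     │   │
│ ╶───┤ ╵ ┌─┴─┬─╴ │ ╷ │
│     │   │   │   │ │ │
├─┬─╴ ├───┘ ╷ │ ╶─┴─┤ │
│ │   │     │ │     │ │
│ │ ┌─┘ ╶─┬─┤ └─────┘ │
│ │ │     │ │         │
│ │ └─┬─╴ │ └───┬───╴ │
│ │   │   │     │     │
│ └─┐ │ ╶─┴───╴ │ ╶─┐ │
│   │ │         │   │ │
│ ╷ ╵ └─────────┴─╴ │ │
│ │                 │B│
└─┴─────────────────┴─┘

Counting the maze dimensions:
Rows (vertical): 10
Columns (horizontal): 11
Dimensions: 10 × 11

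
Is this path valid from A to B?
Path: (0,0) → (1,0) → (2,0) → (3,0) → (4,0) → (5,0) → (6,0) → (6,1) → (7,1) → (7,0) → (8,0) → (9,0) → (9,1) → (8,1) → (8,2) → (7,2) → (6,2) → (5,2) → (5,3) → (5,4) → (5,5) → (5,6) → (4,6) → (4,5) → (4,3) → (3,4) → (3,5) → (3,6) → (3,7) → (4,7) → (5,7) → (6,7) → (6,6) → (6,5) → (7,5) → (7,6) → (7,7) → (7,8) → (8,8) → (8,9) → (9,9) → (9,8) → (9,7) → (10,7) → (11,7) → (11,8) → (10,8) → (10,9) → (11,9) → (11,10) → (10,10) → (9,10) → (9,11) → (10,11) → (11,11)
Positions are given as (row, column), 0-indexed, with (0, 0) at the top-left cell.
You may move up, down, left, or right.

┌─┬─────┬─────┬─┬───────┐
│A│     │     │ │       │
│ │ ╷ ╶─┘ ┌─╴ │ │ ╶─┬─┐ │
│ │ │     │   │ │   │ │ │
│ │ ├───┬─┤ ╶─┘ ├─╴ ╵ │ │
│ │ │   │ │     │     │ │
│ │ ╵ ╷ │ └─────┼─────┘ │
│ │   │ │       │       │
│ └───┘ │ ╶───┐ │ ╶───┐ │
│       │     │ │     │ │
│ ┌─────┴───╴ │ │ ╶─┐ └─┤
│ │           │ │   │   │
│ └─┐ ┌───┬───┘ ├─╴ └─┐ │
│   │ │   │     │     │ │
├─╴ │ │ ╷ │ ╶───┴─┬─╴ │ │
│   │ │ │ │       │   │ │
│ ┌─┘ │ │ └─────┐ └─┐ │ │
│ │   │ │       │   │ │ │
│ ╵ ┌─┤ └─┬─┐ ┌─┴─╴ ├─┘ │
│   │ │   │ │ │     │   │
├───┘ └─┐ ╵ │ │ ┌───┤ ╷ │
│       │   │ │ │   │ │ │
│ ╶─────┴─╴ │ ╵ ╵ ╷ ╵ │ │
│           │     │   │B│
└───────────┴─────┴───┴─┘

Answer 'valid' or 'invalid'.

Checking path validity:
Result: Invalid move at step 24: cannot move from (4, 5) to (4, 3).

invalid

Correct solution:

┌─┬─────┬─────┬─┬───────┐
│A│     │     │ │       │
│ │ ╷ ╶─┘ ┌─╴ │ │ ╶─┬─┐ │
│↓│ │     │   │ │   │ │ │
│ │ ├───┬─┤ ╶─┘ ├─╴ ╵ │ │
│↓│ │   │ │     │     │ │
│ │ ╵ ╷ │ └─────┼─────┘ │
│↓│   │ │↱ → → ↓│       │
│ └───┘ │ ╶───┐ │ ╶───┐ │
│↓      │↑ ← ↰│↓│     │ │
│ ┌─────┴───╴ │ │ ╶─┐ └─┤
│↓│  ↱ → → → ↑│↓│   │   │
│ └─┐ ┌───┬───┘ ├─╴ └─┐ │
│↳ ↓│↑│   │↓ ← ↲│     │ │
├─╴ │ │ ╷ │ ╶───┴─┬─╴ │ │
│↓ ↲│↑│ │ │↳ → → ↓│   │ │
│ ┌─┘ │ │ └─────┐ └─┐ │ │
│↓│↱ ↑│ │       │↳ ↓│ │ │
│ ╵ ┌─┤ └─┬─┐ ┌─┴─╴ ├─┘ │
│↳ ↑│ │   │ │ │↓ ← ↲│↱ ↓│
├───┘ └─┐ ╵ │ │ ┌───┤ ╷ │
│       │   │ │↓│↱ ↓│↑│↓│
│ ╶─────┴─╴ │ ╵ ╵ ╷ ╵ │ │
│           │  ↳ ↑│↳ ↑│B│
└───────────┴─────┴───┴─┘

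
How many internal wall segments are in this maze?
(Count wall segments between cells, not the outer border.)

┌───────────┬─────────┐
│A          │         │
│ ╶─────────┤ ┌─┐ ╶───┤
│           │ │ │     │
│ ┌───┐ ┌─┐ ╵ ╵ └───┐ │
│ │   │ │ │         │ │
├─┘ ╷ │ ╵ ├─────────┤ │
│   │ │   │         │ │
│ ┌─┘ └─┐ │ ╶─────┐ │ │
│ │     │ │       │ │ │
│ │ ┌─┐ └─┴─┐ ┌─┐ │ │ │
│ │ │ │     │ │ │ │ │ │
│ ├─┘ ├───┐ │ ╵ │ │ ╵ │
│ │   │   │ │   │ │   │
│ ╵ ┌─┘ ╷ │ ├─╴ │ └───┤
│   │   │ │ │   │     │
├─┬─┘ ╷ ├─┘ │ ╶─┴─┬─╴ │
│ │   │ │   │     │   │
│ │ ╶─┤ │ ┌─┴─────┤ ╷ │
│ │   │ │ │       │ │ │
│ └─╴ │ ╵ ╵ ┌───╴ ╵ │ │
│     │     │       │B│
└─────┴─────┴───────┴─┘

Counting internal wall segments:
Total internal walls: 100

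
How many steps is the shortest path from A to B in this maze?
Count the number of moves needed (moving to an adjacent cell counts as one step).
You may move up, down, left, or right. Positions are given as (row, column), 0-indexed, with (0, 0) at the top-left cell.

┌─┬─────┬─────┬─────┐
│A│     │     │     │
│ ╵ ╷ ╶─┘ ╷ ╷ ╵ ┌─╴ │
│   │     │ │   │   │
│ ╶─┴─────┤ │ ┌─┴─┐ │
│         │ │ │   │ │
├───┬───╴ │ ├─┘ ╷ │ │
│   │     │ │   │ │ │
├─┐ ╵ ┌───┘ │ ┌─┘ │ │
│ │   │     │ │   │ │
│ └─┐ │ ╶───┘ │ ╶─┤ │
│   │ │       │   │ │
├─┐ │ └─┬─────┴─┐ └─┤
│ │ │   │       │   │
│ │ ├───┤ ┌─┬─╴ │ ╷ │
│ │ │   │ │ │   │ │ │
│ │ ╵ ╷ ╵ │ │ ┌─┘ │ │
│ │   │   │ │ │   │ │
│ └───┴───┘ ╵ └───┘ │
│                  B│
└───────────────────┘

Using BFS to find shortest path:
Start: (0, 0), End: (9, 9)
Path found:
(0,0) → (1,0) → (1,1) → (0,1) → (0,2) → (1,2) → (1,3) → (1,4) → (0,4) → (0,5) → (1,5) → (2,5) → (3,5) → (4,5) → (4,4) → (4,3) → (5,3) → (5,4) → (5,5) → (5,6) → (4,6) → (3,6) → (3,7) → (2,7) → (2,8) → (3,8) → (4,8) → (4,7) → (5,7) → (5,8) → (6,8) → (6,9) → (7,9) → (8,9) → (9,9)
Number of steps: 34

Solution:

┌─┬─────┬─────┬─────┐
│A│↱ ↓  │↱ ↓  │     │
│ ╵ ╷ ╶─┘ ╷ ╷ ╵ ┌─╴ │
│↳ ↑│↳ → ↑│↓│   │   │
│ ╶─┴─────┤ │ ┌─┴─┐ │
│         │↓│ │↱ ↓│ │
├───┬───╴ │ ├─┘ ╷ │ │
│   │     │↓│↱ ↑│↓│ │
├─┐ ╵ ┌───┘ │ ┌─┘ │ │
│ │   │↓ ← ↲│↑│↓ ↲│ │
│ └─┐ │ ╶───┘ │ ╶─┤ │
│   │ │↳ → → ↑│↳ ↓│ │
├─┐ │ └─┬─────┴─┐ └─┤
│ │ │   │       │↳ ↓│
│ │ ├───┤ ┌─┬─╴ │ ╷ │
│ │ │   │ │ │   │ │↓│
│ │ ╵ ╷ ╵ │ │ ┌─┘ │ │
│ │   │   │ │ │   │↓│
│ └───┴───┘ ╵ └───┘ │
│                  B│
└───────────────────┘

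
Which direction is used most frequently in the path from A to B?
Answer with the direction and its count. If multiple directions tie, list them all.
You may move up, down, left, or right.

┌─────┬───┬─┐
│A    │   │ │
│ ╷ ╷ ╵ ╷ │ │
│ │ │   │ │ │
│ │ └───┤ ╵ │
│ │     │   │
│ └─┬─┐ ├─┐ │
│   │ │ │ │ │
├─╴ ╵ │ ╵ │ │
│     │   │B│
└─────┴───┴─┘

Directions: right, right, down, right, up, right, down, down, right, down, down
Counts: {'right': 5, 'down': 5, 'up': 1}
Most common: down and right (tied at 5 times each)

Solution:

┌─────┬───┬─┐
│A → ↓│↱ ↓│ │
│ ╷ ╷ ╵ ╷ │ │
│ │ │↳ ↑│↓│ │
│ │ └───┤ ╵ │
│ │     │↳ ↓│
│ └─┬─┐ ├─┐ │
│   │ │ │ │↓│
├─╴ ╵ │ ╵ │ │
│     │   │B│
└─────┴───┴─┘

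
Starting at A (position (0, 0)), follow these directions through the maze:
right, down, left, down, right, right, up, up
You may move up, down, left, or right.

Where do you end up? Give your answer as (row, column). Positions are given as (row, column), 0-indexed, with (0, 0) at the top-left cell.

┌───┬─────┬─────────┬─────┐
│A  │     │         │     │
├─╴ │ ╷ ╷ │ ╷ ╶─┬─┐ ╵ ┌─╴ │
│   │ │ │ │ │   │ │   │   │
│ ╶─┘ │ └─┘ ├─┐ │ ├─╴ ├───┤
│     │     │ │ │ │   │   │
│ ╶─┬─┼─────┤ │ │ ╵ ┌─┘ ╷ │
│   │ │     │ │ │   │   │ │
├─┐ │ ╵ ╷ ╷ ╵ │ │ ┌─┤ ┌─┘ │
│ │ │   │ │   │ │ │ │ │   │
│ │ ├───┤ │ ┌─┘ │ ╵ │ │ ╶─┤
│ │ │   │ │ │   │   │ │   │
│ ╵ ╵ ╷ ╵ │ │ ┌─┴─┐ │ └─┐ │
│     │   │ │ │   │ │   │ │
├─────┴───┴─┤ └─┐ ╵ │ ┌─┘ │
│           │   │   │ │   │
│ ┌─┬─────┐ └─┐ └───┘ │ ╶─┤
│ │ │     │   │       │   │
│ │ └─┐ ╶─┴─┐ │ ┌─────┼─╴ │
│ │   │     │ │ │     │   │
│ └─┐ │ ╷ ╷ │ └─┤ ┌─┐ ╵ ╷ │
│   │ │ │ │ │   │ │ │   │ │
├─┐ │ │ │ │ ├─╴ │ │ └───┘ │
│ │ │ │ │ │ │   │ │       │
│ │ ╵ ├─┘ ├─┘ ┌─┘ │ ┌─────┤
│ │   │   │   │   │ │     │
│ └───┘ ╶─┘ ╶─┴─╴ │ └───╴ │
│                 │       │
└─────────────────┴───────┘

Following directions step by step:
Start: (0, 0)
  right: (0, 0) → (0, 1)
  down: (0, 1) → (1, 1)
  left: (1, 1) → (1, 0)
  down: (1, 0) → (2, 0)
  right: (2, 0) → (2, 1)
  right: (2, 1) → (2, 2)
  up: (2, 2) → (1, 2)
  up: (1, 2) → (0, 2)
Final position: (0, 2)

Path taken:

┌───┬─────┬─────────┬─────┐
│A ↓│B    │         │     │
├─╴ │ ╷ ╷ │ ╷ ╶─┬─┐ ╵ ┌─╴ │
│↓ ↲│↑│ │ │ │   │ │   │   │
│ ╶─┘ │ └─┘ ├─┐ │ ├─╴ ├───┤
│↳ → ↑│     │ │ │ │   │   │
│ ╶─┬─┼─────┤ │ │ ╵ ┌─┘ ╷ │
│   │ │     │ │ │   │   │ │
├─┐ │ ╵ ╷ ╷ ╵ │ │ ┌─┤ ┌─┘ │
│ │ │   │ │   │ │ │ │ │   │
│ │ ├───┤ │ ┌─┘ │ ╵ │ │ ╶─┤
│ │ │   │ │ │   │   │ │   │
│ ╵ ╵ ╷ ╵ │ │ ┌─┴─┐ │ └─┐ │
│     │   │ │ │   │ │   │ │
├─────┴───┴─┤ └─┐ ╵ │ ┌─┘ │
│           │   │   │ │   │
│ ┌─┬─────┐ └─┐ └───┘ │ ╶─┤
│ │ │     │   │       │   │
│ │ └─┐ ╶─┴─┐ │ ┌─────┼─╴ │
│ │   │     │ │ │     │   │
│ └─┐ │ ╷ ╷ │ └─┤ ┌─┐ ╵ ╷ │
│   │ │ │ │ │   │ │ │   │ │
├─┐ │ │ │ │ ├─╴ │ │ └───┘ │
│ │ │ │ │ │ │   │ │       │
│ │ ╵ ├─┘ ├─┘ ┌─┘ │ ┌─────┤
│ │   │   │   │   │ │     │
│ └───┘ ╶─┘ ╶─┴─╴ │ └───╴ │
│                 │       │
└─────────────────┴───────┘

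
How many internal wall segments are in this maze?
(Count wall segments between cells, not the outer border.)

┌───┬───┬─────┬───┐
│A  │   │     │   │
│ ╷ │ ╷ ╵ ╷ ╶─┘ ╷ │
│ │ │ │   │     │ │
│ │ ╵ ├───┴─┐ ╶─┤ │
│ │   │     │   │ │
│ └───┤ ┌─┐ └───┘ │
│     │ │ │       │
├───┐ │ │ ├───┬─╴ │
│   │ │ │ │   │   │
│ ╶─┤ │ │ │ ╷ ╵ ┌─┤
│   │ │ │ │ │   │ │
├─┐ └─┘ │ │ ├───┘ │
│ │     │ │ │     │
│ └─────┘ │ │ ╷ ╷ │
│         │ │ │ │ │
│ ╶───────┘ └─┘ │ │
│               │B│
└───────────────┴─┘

Counting internal wall segments:
Total internal walls: 64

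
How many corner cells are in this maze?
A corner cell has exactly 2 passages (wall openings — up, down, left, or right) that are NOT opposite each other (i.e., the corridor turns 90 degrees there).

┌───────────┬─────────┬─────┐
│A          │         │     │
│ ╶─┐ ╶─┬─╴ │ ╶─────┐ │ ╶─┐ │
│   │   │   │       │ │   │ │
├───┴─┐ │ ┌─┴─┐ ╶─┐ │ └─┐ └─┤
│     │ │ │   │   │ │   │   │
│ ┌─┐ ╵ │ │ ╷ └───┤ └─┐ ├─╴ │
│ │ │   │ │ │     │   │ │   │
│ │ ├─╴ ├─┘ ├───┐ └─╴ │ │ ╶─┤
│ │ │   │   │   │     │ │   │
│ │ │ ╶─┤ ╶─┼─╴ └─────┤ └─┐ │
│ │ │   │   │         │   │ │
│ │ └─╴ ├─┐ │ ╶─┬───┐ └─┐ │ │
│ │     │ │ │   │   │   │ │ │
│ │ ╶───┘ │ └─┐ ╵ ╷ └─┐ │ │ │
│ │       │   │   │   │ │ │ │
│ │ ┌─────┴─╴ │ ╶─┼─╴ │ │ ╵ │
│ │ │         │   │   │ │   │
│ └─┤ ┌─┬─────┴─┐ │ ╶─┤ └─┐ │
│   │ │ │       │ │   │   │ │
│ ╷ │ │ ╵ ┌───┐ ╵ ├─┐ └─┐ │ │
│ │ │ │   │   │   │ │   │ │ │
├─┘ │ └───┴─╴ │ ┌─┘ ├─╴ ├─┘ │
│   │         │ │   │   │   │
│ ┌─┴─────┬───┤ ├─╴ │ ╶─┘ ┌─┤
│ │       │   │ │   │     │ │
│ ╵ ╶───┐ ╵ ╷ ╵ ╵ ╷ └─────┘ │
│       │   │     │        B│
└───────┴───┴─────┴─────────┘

Counting corner cells (2 non-opposite passages):
Total corners: 103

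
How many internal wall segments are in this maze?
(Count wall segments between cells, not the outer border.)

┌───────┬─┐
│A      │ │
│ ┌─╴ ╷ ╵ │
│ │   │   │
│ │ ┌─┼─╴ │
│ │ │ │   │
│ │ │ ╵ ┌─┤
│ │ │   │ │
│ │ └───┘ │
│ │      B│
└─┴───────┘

Counting internal wall segments:
Total internal walls: 16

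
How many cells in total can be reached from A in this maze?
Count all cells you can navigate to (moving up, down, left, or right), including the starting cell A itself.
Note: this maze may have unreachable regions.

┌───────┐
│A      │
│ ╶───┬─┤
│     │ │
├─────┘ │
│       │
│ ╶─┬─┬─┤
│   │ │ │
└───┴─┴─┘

Using BFS/flood-fill to find all reachable cells from A:
Maze size: 4 × 4 = 16 total cells
9 cell(s) are walled off and cannot be reached from A.
Reachable cells: 7

Reachable region (· marks reachable cells):

┌───────┐
│A · · ·│
│ ╶───┬─┤
│· · ·│ │
├─────┘ │
│       │
│ ╶─┬─┬─┤
│   │ │ │
└───┴─┴─┘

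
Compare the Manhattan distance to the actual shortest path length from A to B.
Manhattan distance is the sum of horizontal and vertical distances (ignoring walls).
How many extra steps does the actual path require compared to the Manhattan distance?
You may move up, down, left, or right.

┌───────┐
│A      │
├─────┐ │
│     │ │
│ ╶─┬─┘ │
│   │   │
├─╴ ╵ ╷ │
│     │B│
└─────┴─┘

Manhattan distance: |3 - 0| + |3 - 0| = 6
Actual path length: 6
Extra steps: 6 - 6 = 0

Solution:

┌───────┐
│A → → ↓│
├─────┐ │
│     │↓│
│ ╶─┬─┘ │
│   │  ↓│
├─╴ ╵ ╷ │
│     │B│
└─────┴─┘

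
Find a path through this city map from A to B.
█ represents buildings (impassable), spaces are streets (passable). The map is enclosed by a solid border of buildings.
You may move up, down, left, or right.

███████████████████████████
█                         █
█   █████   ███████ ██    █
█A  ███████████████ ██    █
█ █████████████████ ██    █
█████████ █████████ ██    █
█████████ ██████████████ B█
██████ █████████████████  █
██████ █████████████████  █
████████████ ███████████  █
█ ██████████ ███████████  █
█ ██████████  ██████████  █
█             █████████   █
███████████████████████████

Finding the shortest path from A to B:
Movement: cardinal only
Path length: 31 steps
Directions: up → up → right → right → right → right → right → right → right → right → right → right → right → right → right → right → right → right → right → right → right → right → right → down → down → down → down → right → right → down → right

Solution:

███████████████████████████
█↱→→→→→→→→→→→→→→→→→→→→↓   █
█↑  █████   ███████ ██↓   █
█A  ███████████████ ██↓   █
█ █████████████████ ██↓   █
█████████ █████████ ██↳→↓ █
█████████ ██████████████↳B█
██████ █████████████████  █
██████ █████████████████  █
████████████ ███████████  █
█ ██████████ ███████████  █
█ ██████████  ██████████  █
█             █████████   █
███████████████████████████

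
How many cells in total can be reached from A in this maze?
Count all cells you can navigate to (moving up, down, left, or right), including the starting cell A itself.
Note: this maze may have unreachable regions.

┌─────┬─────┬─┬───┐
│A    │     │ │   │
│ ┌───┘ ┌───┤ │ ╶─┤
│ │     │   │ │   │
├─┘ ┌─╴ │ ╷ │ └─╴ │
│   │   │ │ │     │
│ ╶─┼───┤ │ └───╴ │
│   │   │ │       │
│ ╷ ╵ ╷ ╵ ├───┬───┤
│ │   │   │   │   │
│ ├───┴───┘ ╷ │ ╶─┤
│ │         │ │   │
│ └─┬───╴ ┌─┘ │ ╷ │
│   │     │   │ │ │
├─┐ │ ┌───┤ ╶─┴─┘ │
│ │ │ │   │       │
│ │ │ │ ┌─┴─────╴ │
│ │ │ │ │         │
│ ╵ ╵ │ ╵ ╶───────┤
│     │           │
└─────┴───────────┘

Using BFS/flood-fill to find all reachable cells from A:
Maze size: 10 × 9 = 90 total cells
86 cell(s) are walled off and cannot be reached from A.
Reachable cells: 4

Reachable region (· marks reachable cells):

┌─────┬─────┬─┬───┐
│A · ·│     │ │   │
│ ┌───┘ ┌───┤ │ ╶─┤
│·│     │   │ │   │
├─┘ ┌─╴ │ ╷ │ └─╴ │
│   │   │ │ │     │
│ ╶─┼───┤ │ └───╴ │
│   │   │ │       │
│ ╷ ╵ ╷ ╵ ├───┬───┤
│ │   │   │   │   │
│ ├───┴───┘ ╷ │ ╶─┤
│ │         │ │   │
│ └─┬───╴ ┌─┘ │ ╷ │
│   │     │   │ │ │
├─┐ │ ┌───┤ ╶─┴─┘ │
│ │ │ │   │       │
│ │ │ │ ┌─┴─────╴ │
│ │ │ │ │         │
│ ╵ ╵ │ ╵ ╶───────┤
│     │           │
└─────┴───────────┘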